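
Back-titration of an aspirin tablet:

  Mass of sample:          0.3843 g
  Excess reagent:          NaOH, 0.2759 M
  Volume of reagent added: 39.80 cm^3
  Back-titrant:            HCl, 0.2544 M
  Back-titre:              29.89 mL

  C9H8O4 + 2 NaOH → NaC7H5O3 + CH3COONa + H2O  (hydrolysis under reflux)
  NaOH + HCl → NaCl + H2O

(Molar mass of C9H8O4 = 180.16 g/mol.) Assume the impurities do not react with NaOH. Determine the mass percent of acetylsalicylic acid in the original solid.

79.15 %

n(NaOH) added = 0.03980 × 0.2759 = 0.01098 mol
n(HCl) used in back-titration = 0.02989 × 0.2544 = 7.604 × 10^-3 mol
n(NaOH) left over = 7.604 × 10^-3 mol (1:1 ratio)
n(NaOH) consumed by analyte = 0.01098 − 7.604 × 10^-3 = 3.377 × 10^-3 mol
From the 1:2 ratio, n(C9H8O4) = 1/2 × 3.377 × 10^-3 = 1.688 × 10^-3 mol
mass of C9H8O4 = 1.688 × 10^-3 × 180.16 = 0.3042 g
% C9H8O4 = 0.3042 / 0.3843 × 100 = 79.15 %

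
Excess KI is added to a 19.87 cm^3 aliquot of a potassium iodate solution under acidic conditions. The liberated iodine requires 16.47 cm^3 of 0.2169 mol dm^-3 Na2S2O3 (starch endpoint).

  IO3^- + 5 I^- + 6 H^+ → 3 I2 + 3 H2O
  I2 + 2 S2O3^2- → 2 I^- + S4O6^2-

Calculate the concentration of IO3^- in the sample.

0.02996 mol/L

n(S2O3^2-) = 0.01647 × 0.2169 = 3.572 × 10^-3 mol
n(I2) = n(S2O3^2-)/2 = 1.786 × 10^-3 mol
From the 1:3 ratio, n(IO3^-) in the aliquot = 1/3 × 1.786 × 10^-3 = 5.954 × 10^-4 mol
[IO3^-] = 5.954 × 10^-4 / 0.01987 = 0.02996 mol/L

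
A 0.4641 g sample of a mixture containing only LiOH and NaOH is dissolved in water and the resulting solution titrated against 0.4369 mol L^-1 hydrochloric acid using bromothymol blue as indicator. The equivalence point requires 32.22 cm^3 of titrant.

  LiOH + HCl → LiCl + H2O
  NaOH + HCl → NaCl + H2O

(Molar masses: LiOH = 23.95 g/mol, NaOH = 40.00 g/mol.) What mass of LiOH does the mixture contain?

0.1477 g

n(HCl) = 0.03222 × 0.4369 = 0.01408 mol
Let x = n(LiOH), y = n(NaOH).
Titrant: 1x + 1y = 0.01408;  mass: 23.95x + 40.00y = 0.4641
Solving, x = 6.167 × 10^-3 mol, y = 7.910 × 10^-3 mol
mass of LiOH = 6.167 × 10^-3 × 23.95 = 0.1477 g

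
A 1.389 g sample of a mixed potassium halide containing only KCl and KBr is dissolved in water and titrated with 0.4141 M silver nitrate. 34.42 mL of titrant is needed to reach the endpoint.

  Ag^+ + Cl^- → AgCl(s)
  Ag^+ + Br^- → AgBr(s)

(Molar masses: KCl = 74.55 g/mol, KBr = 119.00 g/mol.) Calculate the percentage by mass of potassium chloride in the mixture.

n(AgNO3) = 0.03442 × 0.4141 = 0.01425 mol
Let x = n(KCl), y = n(KBr).
Titrant: 1x + 1y = 0.01425;  mass: 74.55x + 119.00y = 1.389
Solving, x = 6.910 × 10^-3 mol, y = 7.343 × 10^-3 mol
mass of KCl = 6.910 × 10^-3 × 74.55 = 0.5151 g
% KCl = 0.5151 / 1.389 × 100 = 37.09 %

37.09 %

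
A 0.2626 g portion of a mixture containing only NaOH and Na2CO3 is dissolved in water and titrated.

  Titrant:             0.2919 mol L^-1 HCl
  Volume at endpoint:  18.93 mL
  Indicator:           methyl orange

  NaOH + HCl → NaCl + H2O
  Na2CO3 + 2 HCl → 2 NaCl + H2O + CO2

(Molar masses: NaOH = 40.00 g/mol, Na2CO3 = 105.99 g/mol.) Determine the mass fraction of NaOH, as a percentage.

n(HCl) = 0.01893 × 0.2919 = 5.526 × 10^-3 mol
Let x = n(NaOH), y = n(Na2CO3).
Titrant: 1x + 2y = 5.526 × 10^-3;  mass: 40.00x + 105.99y = 0.2626
Solving, x = 2.326 × 10^-3 mol, y = 1.600 × 10^-3 mol
mass of NaOH = 2.326 × 10^-3 × 40.00 = 0.09306 g
% NaOH = 0.09306 / 0.2626 × 100 = 35.44 %

35.44 %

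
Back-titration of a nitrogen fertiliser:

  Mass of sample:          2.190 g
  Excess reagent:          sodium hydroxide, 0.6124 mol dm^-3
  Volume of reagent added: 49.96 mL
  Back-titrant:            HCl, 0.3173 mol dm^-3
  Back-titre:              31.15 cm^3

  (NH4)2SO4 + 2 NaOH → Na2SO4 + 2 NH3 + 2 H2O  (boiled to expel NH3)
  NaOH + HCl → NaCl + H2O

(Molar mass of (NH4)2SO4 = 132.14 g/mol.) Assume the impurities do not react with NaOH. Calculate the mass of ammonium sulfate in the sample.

n(NaOH) added = 0.04996 × 0.6124 = 0.03060 mol
n(HCl) used in back-titration = 0.03115 × 0.3173 = 9.884 × 10^-3 mol
n(NaOH) left over = 9.884 × 10^-3 mol (1:1 ratio)
n(NaOH) consumed by analyte = 0.03060 − 9.884 × 10^-3 = 0.02071 mol
From the 1:2 ratio, n((NH4)2SO4) = 1/2 × 0.02071 = 0.01036 mol
mass of (NH4)2SO4 = 0.01036 × 132.14 = 1.368 g

1.368 g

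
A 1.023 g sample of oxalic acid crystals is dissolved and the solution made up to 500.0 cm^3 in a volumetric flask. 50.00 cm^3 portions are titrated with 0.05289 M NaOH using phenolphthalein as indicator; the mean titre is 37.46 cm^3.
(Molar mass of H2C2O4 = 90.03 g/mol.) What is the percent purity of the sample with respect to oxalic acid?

H2C2O4 + 2 NaOH → Na2C2O4 + 2 H2O
n(NaOH) per titration = 0.03746 × 0.05289 = 1.981 × 10^-3 mol
From the 1:2 ratio, n(H2C2O4) in each aliquot = 1/2 × 1.981 × 10^-3 = 9.906 × 10^-4 mol
n(H2C2O4) in the whole flask = 9.906 × 10^-4 × 500.0/50.00 = 9.906 × 10^-3 mol
mass of H2C2O4 = 9.906 × 10^-3 × 90.03 = 0.8919 g
% H2C2O4 = 0.8919 / 1.023 × 100 = 87.18 %

87.18 %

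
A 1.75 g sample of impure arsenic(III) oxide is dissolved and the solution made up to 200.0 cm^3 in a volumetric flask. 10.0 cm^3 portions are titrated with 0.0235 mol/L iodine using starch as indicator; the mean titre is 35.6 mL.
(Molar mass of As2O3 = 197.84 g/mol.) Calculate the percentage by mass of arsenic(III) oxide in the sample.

As2O3 + 2 I2 + 2 H2O → As2O5 + 4 HI
n(I2) per titration = 0.0356 × 0.0235 = 8.37 × 10^-4 mol
From the 1:2 ratio, n(As2O3) in each aliquot = 1/2 × 8.37 × 10^-4 = 4.18 × 10^-4 mol
n(As2O3) in the whole flask = 4.18 × 10^-4 × 200.0/10.0 = 8.37 × 10^-3 mol
mass of As2O3 = 8.37 × 10^-3 × 197.84 = 1.66 g
% As2O3 = 1.66 / 1.75 × 100 = 94.6 %

94.6 %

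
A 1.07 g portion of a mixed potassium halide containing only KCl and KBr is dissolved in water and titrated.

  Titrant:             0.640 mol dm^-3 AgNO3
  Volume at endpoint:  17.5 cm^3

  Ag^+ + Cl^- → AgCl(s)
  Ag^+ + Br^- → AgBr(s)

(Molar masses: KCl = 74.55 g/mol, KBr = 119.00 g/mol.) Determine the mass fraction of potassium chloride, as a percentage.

n(AgNO3) = 0.0175 × 0.640 = 0.0112 mol
Let x = n(KCl), y = n(KBr).
Titrant: 1x + 1y = 0.0112;  mass: 74.55x + 119.00y = 1.07
Solving, x = 5.91 × 10^-3 mol, y = 5.29 × 10^-3 mol
mass of KCl = 5.91 × 10^-3 × 74.55 = 0.441 g
% KCl = 0.441 / 1.07 × 100 = 41.2 %

41.2 %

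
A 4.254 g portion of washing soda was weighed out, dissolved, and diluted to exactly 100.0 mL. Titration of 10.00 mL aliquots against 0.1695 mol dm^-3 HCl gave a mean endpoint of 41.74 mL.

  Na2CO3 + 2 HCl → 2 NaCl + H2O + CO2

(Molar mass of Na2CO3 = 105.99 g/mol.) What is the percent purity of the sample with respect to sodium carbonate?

n(HCl) per titration = 0.04174 × 0.1695 = 7.075 × 10^-3 mol
From the 1:2 ratio, n(Na2CO3) in each aliquot = 1/2 × 7.075 × 10^-3 = 3.537 × 10^-3 mol
n(Na2CO3) in the whole flask = 3.537 × 10^-3 × 100.0/10.00 = 0.03537 mol
mass of Na2CO3 = 0.03537 × 105.99 = 3.749 g
% Na2CO3 = 3.749 / 4.254 × 100 = 88.14 %

88.14 %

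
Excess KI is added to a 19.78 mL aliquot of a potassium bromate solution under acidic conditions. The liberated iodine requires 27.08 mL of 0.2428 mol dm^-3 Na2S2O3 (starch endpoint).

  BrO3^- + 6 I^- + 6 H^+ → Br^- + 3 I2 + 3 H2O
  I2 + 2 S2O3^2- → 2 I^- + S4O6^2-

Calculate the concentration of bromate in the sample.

n(S2O3^2-) = 0.02708 × 0.2428 = 6.575 × 10^-3 mol
n(I2) = n(S2O3^2-)/2 = 3.288 × 10^-3 mol
From the 1:3 ratio, n(BrO3^-) in the aliquot = 1/3 × 3.288 × 10^-3 = 1.096 × 10^-3 mol
[BrO3^-] = 1.096 × 10^-3 / 0.01978 = 0.05540 mol/L

0.05540 mol/L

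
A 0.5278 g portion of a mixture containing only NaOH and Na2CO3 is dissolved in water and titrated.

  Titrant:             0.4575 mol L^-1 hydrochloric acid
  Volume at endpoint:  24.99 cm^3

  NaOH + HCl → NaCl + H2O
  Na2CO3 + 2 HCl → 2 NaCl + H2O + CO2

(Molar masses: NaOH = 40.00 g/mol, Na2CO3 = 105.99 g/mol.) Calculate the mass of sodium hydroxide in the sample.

n(HCl) = 0.02499 × 0.4575 = 0.01143 mol
Let x = n(NaOH), y = n(Na2CO3).
Titrant: 1x + 2y = 0.01143;  mass: 40.00x + 105.99y = 0.5278
Solving, x = 6.009 × 10^-3 mol, y = 2.712 × 10^-3 mol
mass of NaOH = 6.009 × 10^-3 × 40.00 = 0.2404 g

0.2404 g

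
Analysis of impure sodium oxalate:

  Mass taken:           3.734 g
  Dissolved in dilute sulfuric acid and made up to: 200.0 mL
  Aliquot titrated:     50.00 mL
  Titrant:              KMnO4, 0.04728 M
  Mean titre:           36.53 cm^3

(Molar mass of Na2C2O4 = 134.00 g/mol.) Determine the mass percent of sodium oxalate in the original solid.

2 MnO4^- + 5 C2O4^2- + 16 H^+ → 2 Mn^2+ + 10 CO2 + 8 H2O
n(KMnO4) per titration = 0.03653 × 0.04728 = 1.727 × 10^-3 mol
From the 5:2 ratio, n(Na2C2O4) in each aliquot = 5/2 × 1.727 × 10^-3 = 4.318 × 10^-3 mol
n(Na2C2O4) in the whole flask = 4.318 × 10^-3 × 200.0/50.00 = 0.01727 mol
mass of Na2C2O4 = 0.01727 × 134.00 = 2.314 g
% Na2C2O4 = 2.314 / 3.734 × 100 = 61.98 %

61.98 %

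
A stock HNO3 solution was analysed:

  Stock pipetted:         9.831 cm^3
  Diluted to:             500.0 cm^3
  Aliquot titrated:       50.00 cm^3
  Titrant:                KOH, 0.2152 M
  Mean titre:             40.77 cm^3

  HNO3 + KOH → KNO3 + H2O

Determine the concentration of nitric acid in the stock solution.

8.925 M

n(KOH) = 0.04077 × 0.2152 = 8.774 × 10^-3 mol
n(HNO3) in the aliquot = 8.774 × 10^-3 mol (1:1 ratio)
[HNO3]_dilute = 8.774 × 10^-3 / 0.05000 = 0.1755 mol/L
Dilution factor = 500.0 / 9.831 = 50.86
[HNO3]_stock = 0.1755 × 50.86 = 8.925 mol/L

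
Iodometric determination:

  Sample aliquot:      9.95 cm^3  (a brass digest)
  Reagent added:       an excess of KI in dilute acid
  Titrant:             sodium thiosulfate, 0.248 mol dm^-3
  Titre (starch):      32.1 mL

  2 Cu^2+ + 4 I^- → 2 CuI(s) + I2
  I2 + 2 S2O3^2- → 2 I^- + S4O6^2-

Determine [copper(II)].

n(S2O3^2-) = 0.0321 × 0.248 = 7.96 × 10^-3 mol
n(I2) = n(S2O3^2-)/2 = 3.98 × 10^-3 mol
From the 2:1 ratio, n(Cu2+) in the aliquot = 2/1 × 3.98 × 10^-3 = 7.96 × 10^-3 mol
[Cu2+] = 7.96 × 10^-3 / 0.00995 = 0.800 mol/L

0.800 mol/L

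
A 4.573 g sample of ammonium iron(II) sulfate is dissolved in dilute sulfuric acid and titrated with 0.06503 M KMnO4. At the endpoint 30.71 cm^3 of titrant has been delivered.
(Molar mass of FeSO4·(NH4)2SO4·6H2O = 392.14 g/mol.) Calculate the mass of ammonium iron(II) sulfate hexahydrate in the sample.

3.916 g

MnO4^- + 5 Fe^2+ + 8 H^+ → Mn^2+ + 5 Fe^3+ + 4 H2O
n(KMnO4) = 0.03071 L × 0.06503 mol/L = 1.997 × 10^-3 mol
From the 5:1 ratio, n(FeSO4·(NH4)2SO4·6H2O) = 5/1 × 1.997 × 10^-3 = 9.985 × 10^-3 mol
mass of FeSO4·(NH4)2SO4·6H2O = 9.985 × 10^-3 × 392.14 g/mol = 3.916 g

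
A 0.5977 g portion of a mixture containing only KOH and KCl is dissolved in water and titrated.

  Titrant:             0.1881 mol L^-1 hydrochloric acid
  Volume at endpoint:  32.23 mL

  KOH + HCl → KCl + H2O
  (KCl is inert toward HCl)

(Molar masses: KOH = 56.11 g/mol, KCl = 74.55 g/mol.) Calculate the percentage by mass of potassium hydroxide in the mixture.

56.91 %

n(HCl) = 0.03223 × 0.1881 = 6.062 × 10^-3 mol
Let x = n(KOH), y = n(KCl).
Titrant: 1x = 6.062 × 10^-3;  mass: 56.11x + 74.55y = 0.5977
Solving, x = 6.062 × 10^-3 mol, y = 3.455 × 10^-3 mol
mass of KOH = 6.062 × 10^-3 × 56.11 = 0.3402 g
% KOH = 0.3402 / 0.5977 × 100 = 56.91 %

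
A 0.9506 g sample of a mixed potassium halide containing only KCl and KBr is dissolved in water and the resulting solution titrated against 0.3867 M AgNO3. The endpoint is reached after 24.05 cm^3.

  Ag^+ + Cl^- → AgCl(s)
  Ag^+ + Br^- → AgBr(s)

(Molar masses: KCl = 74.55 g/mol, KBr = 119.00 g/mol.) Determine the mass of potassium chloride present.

0.2618 g

n(AgNO3) = 0.02405 × 0.3867 = 9.300 × 10^-3 mol
Let x = n(KCl), y = n(KBr).
Titrant: 1x + 1y = 9.300 × 10^-3;  mass: 74.55x + 119.00y = 0.9506
Solving, x = 3.512 × 10^-3 mol, y = 5.788 × 10^-3 mol
mass of KCl = 3.512 × 10^-3 × 74.55 = 0.2618 g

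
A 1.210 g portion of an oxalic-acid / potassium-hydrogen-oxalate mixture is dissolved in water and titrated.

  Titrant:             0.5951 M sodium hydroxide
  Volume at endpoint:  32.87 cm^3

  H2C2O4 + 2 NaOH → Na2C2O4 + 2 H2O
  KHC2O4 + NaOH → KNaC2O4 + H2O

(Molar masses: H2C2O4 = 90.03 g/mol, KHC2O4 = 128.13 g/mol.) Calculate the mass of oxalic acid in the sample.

0.7021 g

n(NaOH) = 0.03287 × 0.5951 = 0.01956 mol
Let x = n(H2C2O4), y = n(KHC2O4).
Titrant: 2x + 1y = 0.01956;  mass: 90.03x + 128.13y = 1.210
Solving, x = 7.798 × 10^-3 mol, y = 3.964 × 10^-3 mol
mass of H2C2O4 = 7.798 × 10^-3 × 90.03 = 0.7021 g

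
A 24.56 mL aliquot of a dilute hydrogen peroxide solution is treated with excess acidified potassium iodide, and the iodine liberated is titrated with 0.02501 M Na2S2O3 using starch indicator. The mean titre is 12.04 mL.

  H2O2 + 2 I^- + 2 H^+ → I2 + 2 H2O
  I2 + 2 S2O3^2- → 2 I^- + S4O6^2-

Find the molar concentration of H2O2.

0.006130 M

n(S2O3^2-) = 0.01204 × 0.02501 = 3.011 × 10^-4 mol
n(I2) = n(S2O3^2-)/2 = 1.506 × 10^-4 mol
n(H2O2) in the aliquot = 1.506 × 10^-4 mol (1:1 ratio)
[H2O2] = 1.506 × 10^-4 / 0.02456 = 0.006130 mol/L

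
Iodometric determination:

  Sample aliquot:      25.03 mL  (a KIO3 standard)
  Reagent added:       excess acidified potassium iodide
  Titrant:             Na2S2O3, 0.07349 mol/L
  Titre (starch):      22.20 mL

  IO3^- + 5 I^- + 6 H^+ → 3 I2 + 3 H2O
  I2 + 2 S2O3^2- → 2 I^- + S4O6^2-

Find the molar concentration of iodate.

0.01086 mol/L

n(S2O3^2-) = 0.02220 × 0.07349 = 1.631 × 10^-3 mol
n(I2) = n(S2O3^2-)/2 = 8.157 × 10^-4 mol
From the 1:3 ratio, n(IO3^-) in the aliquot = 1/3 × 8.157 × 10^-4 = 2.719 × 10^-4 mol
[IO3^-] = 2.719 × 10^-4 / 0.02503 = 0.01086 mol/L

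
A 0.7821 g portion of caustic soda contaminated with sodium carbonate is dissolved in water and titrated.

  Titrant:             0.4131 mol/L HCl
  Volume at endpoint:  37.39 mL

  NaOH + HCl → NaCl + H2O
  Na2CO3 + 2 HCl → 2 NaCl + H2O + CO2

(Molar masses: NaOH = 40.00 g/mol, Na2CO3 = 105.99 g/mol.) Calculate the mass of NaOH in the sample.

0.1122 g

n(HCl) = 0.03739 × 0.4131 = 0.01545 mol
Let x = n(NaOH), y = n(Na2CO3).
Titrant: 1x + 2y = 0.01545;  mass: 40.00x + 105.99y = 0.7821
Solving, x = 2.805 × 10^-3 mol, y = 6.320 × 10^-3 mol
mass of NaOH = 2.805 × 10^-3 × 40.00 = 0.1122 g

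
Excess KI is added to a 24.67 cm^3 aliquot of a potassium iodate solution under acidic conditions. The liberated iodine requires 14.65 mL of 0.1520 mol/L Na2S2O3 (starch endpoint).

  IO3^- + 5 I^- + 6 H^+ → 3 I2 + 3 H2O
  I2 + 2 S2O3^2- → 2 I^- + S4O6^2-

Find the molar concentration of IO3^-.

n(S2O3^2-) = 0.01465 × 0.1520 = 2.227 × 10^-3 mol
n(I2) = n(S2O3^2-)/2 = 1.113 × 10^-3 mol
From the 1:3 ratio, n(IO3^-) in the aliquot = 1/3 × 1.113 × 10^-3 = 3.711 × 10^-4 mol
[IO3^-] = 3.711 × 10^-4 / 0.02467 = 0.01504 mol/L

0.01504 mol/L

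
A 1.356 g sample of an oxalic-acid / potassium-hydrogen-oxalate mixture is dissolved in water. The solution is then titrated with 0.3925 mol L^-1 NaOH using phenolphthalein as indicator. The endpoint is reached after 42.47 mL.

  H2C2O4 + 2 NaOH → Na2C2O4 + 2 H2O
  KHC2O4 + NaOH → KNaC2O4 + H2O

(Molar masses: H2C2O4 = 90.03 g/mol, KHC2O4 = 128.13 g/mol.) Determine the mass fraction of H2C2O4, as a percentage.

31.15 %

n(NaOH) = 0.04247 × 0.3925 = 0.01667 mol
Let x = n(H2C2O4), y = n(KHC2O4).
Titrant: 2x + 1y = 0.01667;  mass: 90.03x + 128.13y = 1.356
Solving, x = 4.691 × 10^-3 mol, y = 7.287 × 10^-3 mol
mass of H2C2O4 = 4.691 × 10^-3 × 90.03 = 0.4224 g
% H2C2O4 = 0.4224 / 1.356 × 100 = 31.15 %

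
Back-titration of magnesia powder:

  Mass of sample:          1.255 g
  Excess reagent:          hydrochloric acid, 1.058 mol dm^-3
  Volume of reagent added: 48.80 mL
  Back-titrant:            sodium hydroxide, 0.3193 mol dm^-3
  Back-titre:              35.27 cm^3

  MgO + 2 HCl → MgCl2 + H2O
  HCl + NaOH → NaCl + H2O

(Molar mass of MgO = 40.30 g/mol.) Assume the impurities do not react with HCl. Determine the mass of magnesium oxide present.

n(HCl) added = 0.04880 × 1.058 = 0.05163 mol
n(NaOH) used in back-titration = 0.03527 × 0.3193 = 0.01126 mol
n(HCl) left over = 0.01126 mol (1:1 ratio)
n(HCl) consumed by analyte = 0.05163 − 0.01126 = 0.04037 mol
From the 1:2 ratio, n(MgO) = 1/2 × 0.04037 = 0.02018 mol
mass of MgO = 0.02018 × 40.30 = 0.8134 g

0.8134 g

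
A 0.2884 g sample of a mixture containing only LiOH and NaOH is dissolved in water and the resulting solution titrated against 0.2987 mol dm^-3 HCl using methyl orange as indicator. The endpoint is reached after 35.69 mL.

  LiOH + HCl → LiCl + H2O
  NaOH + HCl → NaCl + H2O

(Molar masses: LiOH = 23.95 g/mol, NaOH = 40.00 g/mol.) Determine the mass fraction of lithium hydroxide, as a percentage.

n(HCl) = 0.03569 × 0.2987 = 0.01066 mol
Let x = n(LiOH), y = n(NaOH).
Titrant: 1x + 1y = 0.01066;  mass: 23.95x + 40.00y = 0.2884
Solving, x = 8.600 × 10^-3 mol, y = 2.061 × 10^-3 mol
mass of LiOH = 8.600 × 10^-3 × 23.95 = 0.2060 g
% LiOH = 0.2060 / 0.2884 × 100 = 71.42 %

71.42 %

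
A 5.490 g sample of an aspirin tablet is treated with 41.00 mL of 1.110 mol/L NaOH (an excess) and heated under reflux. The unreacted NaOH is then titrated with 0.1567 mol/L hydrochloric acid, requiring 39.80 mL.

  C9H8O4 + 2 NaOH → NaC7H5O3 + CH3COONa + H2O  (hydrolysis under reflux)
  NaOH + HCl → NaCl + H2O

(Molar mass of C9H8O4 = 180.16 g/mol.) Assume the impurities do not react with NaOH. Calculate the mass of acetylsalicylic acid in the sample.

3.538 g

n(NaOH) added = 0.04100 × 1.110 = 0.04551 mol
n(HCl) used in back-titration = 0.03980 × 0.1567 = 6.237 × 10^-3 mol
n(NaOH) left over = 6.237 × 10^-3 mol (1:1 ratio)
n(NaOH) consumed by analyte = 0.04551 − 6.237 × 10^-3 = 0.03927 mol
From the 1:2 ratio, n(C9H8O4) = 1/2 × 0.03927 = 0.01964 mol
mass of C9H8O4 = 0.01964 × 180.16 = 3.538 g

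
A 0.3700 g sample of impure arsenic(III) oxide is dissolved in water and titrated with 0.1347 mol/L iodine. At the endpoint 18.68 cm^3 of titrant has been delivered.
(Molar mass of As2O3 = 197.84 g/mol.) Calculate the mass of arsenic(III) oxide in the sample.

As2O3 + 2 I2 + 2 H2O → As2O5 + 4 HI
n(I2) = 0.01868 L × 0.1347 mol/L = 2.516 × 10^-3 mol
From the 1:2 ratio, n(As2O3) = 1/2 × 2.516 × 10^-3 = 1.258 × 10^-3 mol
mass of As2O3 = 1.258 × 10^-3 × 197.84 g/mol = 0.2489 g

0.2489 g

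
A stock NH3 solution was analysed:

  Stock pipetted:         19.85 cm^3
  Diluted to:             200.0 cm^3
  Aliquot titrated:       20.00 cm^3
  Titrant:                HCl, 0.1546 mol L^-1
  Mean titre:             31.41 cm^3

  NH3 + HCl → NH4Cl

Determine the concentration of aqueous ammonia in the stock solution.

n(HCl) = 0.03141 × 0.1546 = 4.856 × 10^-3 mol
n(NH3) in the aliquot = 4.856 × 10^-3 mol (1:1 ratio)
[NH3]_dilute = 4.856 × 10^-3 / 0.02000 = 0.2428 mol/L
Dilution factor = 200.0 / 19.85 = 10.08
[NH3]_stock = 0.2428 × 10.08 = 2.446 mol/L

2.446 mol/L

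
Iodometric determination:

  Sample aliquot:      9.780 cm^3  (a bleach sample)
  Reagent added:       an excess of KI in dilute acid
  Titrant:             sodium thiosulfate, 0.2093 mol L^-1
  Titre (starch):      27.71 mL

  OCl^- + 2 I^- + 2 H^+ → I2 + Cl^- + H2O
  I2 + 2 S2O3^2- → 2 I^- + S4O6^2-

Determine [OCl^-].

n(S2O3^2-) = 0.02771 × 0.2093 = 5.800 × 10^-3 mol
n(I2) = n(S2O3^2-)/2 = 2.900 × 10^-3 mol
n(OCl^-) in the aliquot = 2.900 × 10^-3 mol (1:1 ratio)
[OCl^-] = 2.900 × 10^-3 / 0.009780 = 0.2965 mol/L

0.2965 mol/L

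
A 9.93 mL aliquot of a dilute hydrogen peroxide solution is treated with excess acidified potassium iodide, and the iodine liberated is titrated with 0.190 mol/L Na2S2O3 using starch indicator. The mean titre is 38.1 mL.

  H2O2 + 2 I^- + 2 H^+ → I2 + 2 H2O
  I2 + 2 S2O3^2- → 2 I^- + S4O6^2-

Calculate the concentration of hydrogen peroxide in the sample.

0.365 mol/L

n(S2O3^2-) = 0.0381 × 0.190 = 7.24 × 10^-3 mol
n(I2) = n(S2O3^2-)/2 = 3.62 × 10^-3 mol
n(H2O2) in the aliquot = 3.62 × 10^-3 mol (1:1 ratio)
[H2O2] = 3.62 × 10^-3 / 0.00993 = 0.365 mol/L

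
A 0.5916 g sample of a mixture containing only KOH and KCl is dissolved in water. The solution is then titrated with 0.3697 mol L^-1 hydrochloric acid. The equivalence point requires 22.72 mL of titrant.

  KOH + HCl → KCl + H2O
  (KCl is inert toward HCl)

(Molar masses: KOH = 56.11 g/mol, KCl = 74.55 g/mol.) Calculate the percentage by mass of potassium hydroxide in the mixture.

79.67 %

n(HCl) = 0.02272 × 0.3697 = 8.400 × 10^-3 mol
Let x = n(KOH), y = n(KCl).
Titrant: 1x = 8.400 × 10^-3;  mass: 56.11x + 74.55y = 0.5916
Solving, x = 8.400 × 10^-3 mol, y = 1.614 × 10^-3 mol
mass of KOH = 8.400 × 10^-3 × 56.11 = 0.4713 g
% KOH = 0.4713 / 0.5916 × 100 = 79.67 %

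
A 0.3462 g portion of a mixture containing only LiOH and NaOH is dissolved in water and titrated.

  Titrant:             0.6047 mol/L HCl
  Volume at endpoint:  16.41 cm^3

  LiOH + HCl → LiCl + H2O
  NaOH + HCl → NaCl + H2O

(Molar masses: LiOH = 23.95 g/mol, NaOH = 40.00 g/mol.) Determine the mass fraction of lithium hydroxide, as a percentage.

21.86 %

n(HCl) = 0.01641 × 0.6047 = 9.923 × 10^-3 mol
Let x = n(LiOH), y = n(NaOH).
Titrant: 1x + 1y = 9.923 × 10^-3;  mass: 23.95x + 40.00y = 0.3462
Solving, x = 3.160 × 10^-3 mol, y = 6.763 × 10^-3 mol
mass of LiOH = 3.160 × 10^-3 × 23.95 = 0.07569 g
% LiOH = 0.07569 / 0.3462 × 100 = 21.86 %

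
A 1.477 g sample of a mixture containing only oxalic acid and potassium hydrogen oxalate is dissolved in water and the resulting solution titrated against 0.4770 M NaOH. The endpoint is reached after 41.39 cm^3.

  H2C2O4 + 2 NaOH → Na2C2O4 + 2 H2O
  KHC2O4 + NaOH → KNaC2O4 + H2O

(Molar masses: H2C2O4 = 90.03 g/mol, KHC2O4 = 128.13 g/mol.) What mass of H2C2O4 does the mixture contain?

0.5701 g

n(NaOH) = 0.04139 × 0.4770 = 0.01974 mol
Let x = n(H2C2O4), y = n(KHC2O4).
Titrant: 2x + 1y = 0.01974;  mass: 90.03x + 128.13y = 1.477
Solving, x = 6.333 × 10^-3 mol, y = 7.078 × 10^-3 mol
mass of H2C2O4 = 6.333 × 10^-3 × 90.03 = 0.5701 g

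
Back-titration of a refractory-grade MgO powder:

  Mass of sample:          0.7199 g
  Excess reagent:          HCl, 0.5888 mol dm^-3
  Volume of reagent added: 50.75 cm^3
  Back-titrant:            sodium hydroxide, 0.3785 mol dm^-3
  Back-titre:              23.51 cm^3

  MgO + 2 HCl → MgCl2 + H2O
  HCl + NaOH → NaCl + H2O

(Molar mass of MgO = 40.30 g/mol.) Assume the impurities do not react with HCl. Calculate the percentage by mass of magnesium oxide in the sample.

n(HCl) added = 0.05075 × 0.5888 = 0.02988 mol
n(NaOH) used in back-titration = 0.02351 × 0.3785 = 8.899 × 10^-3 mol
n(HCl) left over = 8.899 × 10^-3 mol (1:1 ratio)
n(HCl) consumed by analyte = 0.02988 − 8.899 × 10^-3 = 0.02098 mol
From the 1:2 ratio, n(MgO) = 1/2 × 0.02098 = 0.01049 mol
mass of MgO = 0.01049 × 40.30 = 0.4228 g
% MgO = 0.4228 / 0.7199 × 100 = 58.73 %

58.73 %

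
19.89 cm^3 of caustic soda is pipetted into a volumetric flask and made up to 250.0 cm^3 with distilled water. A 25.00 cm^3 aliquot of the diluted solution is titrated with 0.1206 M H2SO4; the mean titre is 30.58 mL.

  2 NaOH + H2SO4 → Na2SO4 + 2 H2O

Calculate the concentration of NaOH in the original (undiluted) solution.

3.708 M

n(H2SO4) = 0.03058 × 0.1206 = 3.688 × 10^-3 mol
From the 2:1 ratio, n(NaOH) in the aliquot = 2/1 × 3.688 × 10^-3 = 7.376 × 10^-3 mol
[NaOH]_dilute = 7.376 × 10^-3 / 0.02500 = 0.2950 mol/L
Dilution factor = 250.0 / 19.89 = 12.57
[NaOH]_stock = 0.2950 × 12.57 = 3.708 mol/L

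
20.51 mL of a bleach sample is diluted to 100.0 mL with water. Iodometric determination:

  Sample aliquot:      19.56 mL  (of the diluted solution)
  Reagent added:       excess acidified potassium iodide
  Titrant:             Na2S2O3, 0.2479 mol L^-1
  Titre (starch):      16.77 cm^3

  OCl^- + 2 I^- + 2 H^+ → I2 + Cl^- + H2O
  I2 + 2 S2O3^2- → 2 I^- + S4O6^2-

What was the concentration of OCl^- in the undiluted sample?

0.5181 mol/L

n(S2O3^2-) = 0.01677 × 0.2479 = 4.157 × 10^-3 mol
n(I2) = n(S2O3^2-)/2 = 2.079 × 10^-3 mol
n(OCl^-) in the aliquot = 2.079 × 10^-3 mol (1:1 ratio)
[OCl^-]_dilute = 2.079 × 10^-3 / 0.01956 = 0.1063 mol/L
[OCl^-]_original = 0.1063 × 100.0/20.51 = 0.5181 mol/L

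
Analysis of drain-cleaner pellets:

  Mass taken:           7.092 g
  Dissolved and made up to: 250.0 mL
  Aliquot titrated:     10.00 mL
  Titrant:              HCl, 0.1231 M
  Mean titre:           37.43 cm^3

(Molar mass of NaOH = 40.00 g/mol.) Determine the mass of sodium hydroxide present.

NaOH + HCl → NaCl + H2O
n(HCl) per titration = 0.03743 × 0.1231 = 4.608 × 10^-3 mol
n(NaOH) in each aliquot = 4.608 × 10^-3 mol (1:1 ratio)
n(NaOH) in the whole flask = 4.608 × 10^-3 × 250.0/10.00 = 0.1152 mol
mass of NaOH = 0.1152 × 40.00 = 4.608 g

4.608 g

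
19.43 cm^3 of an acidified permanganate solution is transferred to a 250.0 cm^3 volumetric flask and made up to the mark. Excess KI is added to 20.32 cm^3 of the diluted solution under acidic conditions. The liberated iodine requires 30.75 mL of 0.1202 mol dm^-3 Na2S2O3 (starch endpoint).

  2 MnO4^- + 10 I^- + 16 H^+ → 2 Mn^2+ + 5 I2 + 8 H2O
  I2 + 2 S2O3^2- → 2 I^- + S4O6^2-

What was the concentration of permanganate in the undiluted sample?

n(S2O3^2-) = 0.03075 × 0.1202 = 3.696 × 10^-3 mol
n(I2) = n(S2O3^2-)/2 = 1.848 × 10^-3 mol
From the 2:5 ratio, n(MnO4^-) in the aliquot = 2/5 × 1.848 × 10^-3 = 7.392 × 10^-4 mol
[MnO4^-]_dilute = 7.392 × 10^-4 / 0.02032 = 0.03638 mol/L
[MnO4^-]_original = 0.03638 × 250.0/19.43 = 0.4681 mol/L

0.4681 mol/L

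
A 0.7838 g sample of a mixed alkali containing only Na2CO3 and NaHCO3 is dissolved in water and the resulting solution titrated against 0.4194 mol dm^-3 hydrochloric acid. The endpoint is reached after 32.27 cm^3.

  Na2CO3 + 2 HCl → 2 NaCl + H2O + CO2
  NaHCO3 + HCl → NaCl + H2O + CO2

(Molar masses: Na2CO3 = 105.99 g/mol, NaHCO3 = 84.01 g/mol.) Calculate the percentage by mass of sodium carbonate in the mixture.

77.00 %

n(HCl) = 0.03227 × 0.4194 = 0.01353 mol
Let x = n(Na2CO3), y = n(NaHCO3).
Titrant: 2x + 1y = 0.01353;  mass: 105.99x + 84.01y = 0.7838
Solving, x = 5.694 × 10^-3 mol, y = 2.146 × 10^-3 mol
mass of Na2CO3 = 5.694 × 10^-3 × 105.99 = 0.6035 g
% Na2CO3 = 0.6035 / 0.7838 × 100 = 77.00 %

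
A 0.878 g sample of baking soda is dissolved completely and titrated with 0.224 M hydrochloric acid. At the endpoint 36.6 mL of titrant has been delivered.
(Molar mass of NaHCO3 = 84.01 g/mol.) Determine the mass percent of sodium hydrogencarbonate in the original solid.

NaHCO3 + HCl → NaCl + H2O + CO2
n(HCl) = 0.0366 L × 0.224 mol/L = 8.20 × 10^-3 mol
n(NaHCO3) = 8.20 × 10^-3 mol (1:1 ratio)
mass of NaHCO3 = 8.20 × 10^-3 × 84.01 g/mol = 0.689 g
% NaHCO3 = 0.689 / 0.878 × 100 = 78.4 %

78.4 %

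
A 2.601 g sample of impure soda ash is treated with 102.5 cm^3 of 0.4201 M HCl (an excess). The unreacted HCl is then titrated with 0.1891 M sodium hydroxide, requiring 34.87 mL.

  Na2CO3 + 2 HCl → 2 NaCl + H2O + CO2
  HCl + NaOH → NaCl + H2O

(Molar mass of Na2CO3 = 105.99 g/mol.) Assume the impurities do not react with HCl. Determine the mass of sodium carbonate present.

1.933 g

n(HCl) added = 0.1025 × 0.4201 = 0.04306 mol
n(NaOH) used in back-titration = 0.03487 × 0.1891 = 6.594 × 10^-3 mol
n(HCl) left over = 6.594 × 10^-3 mol (1:1 ratio)
n(HCl) consumed by analyte = 0.04306 − 6.594 × 10^-3 = 0.03647 mol
From the 1:2 ratio, n(Na2CO3) = 1/2 × 0.03647 = 0.01823 mol
mass of Na2CO3 = 0.01823 × 105.99 = 1.933 g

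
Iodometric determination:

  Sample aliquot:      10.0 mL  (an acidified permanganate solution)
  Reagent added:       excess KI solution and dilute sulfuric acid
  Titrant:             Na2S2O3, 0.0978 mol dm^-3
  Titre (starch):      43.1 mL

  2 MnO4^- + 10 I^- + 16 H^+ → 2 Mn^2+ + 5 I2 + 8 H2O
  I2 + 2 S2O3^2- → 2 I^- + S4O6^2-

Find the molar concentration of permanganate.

0.0843 mol/L

n(S2O3^2-) = 0.0431 × 0.0978 = 4.22 × 10^-3 mol
n(I2) = n(S2O3^2-)/2 = 2.11 × 10^-3 mol
From the 2:5 ratio, n(MnO4^-) in the aliquot = 2/5 × 2.11 × 10^-3 = 8.43 × 10^-4 mol
[MnO4^-] = 8.43 × 10^-4 / 0.0100 = 0.0843 mol/L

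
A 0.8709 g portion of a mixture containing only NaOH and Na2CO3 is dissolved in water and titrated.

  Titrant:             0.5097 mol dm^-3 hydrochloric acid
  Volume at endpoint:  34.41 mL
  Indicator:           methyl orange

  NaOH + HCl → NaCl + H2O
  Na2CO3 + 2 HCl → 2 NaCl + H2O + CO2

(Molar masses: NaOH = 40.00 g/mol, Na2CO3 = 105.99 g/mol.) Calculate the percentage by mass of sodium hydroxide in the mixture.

n(HCl) = 0.03441 × 0.5097 = 0.01754 mol
Let x = n(NaOH), y = n(Na2CO3).
Titrant: 1x + 2y = 0.01754;  mass: 40.00x + 105.99y = 0.8709
Solving, x = 4.507 × 10^-3 mol, y = 6.516 × 10^-3 mol
mass of NaOH = 4.507 × 10^-3 × 40.00 = 0.1803 g
% NaOH = 0.1803 / 0.8709 × 100 = 20.70 %

20.70 %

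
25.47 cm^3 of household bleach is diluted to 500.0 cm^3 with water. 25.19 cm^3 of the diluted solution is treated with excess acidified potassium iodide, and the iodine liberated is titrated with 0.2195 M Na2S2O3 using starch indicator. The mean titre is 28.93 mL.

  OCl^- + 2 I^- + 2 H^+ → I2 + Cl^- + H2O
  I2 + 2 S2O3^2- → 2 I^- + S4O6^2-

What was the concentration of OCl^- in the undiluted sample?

2.474 M

n(S2O3^2-) = 0.02893 × 0.2195 = 6.350 × 10^-3 mol
n(I2) = n(S2O3^2-)/2 = 3.175 × 10^-3 mol
n(OCl^-) in the aliquot = 3.175 × 10^-3 mol (1:1 ratio)
[OCl^-]_dilute = 3.175 × 10^-3 / 0.02519 = 0.1260 mol/L
[OCl^-]_original = 0.1260 × 500.0/25.47 = 2.474 mol/L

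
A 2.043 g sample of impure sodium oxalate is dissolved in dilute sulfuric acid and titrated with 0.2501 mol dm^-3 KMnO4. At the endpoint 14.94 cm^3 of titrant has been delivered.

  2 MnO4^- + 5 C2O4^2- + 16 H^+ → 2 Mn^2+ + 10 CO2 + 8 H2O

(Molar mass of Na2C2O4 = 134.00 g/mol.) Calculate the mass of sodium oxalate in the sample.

1.252 g

n(KMnO4) = 0.01494 L × 0.2501 mol/L = 3.736 × 10^-3 mol
From the 5:2 ratio, n(Na2C2O4) = 5/2 × 3.736 × 10^-3 = 9.341 × 10^-3 mol
mass of Na2C2O4 = 9.341 × 10^-3 × 134.00 g/mol = 1.252 g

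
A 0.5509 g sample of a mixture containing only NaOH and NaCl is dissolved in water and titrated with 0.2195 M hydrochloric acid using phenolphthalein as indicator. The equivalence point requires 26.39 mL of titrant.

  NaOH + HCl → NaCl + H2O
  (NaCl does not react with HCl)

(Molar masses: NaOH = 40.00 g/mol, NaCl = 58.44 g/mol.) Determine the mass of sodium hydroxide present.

0.2317 g

n(HCl) = 0.02639 × 0.2195 = 5.793 × 10^-3 mol
Let x = n(NaOH), y = n(NaCl).
Titrant: 1x = 5.793 × 10^-3;  mass: 40.00x + 58.44y = 0.5509
Solving, x = 5.793 × 10^-3 mol, y = 5.462 × 10^-3 mol
mass of NaOH = 5.793 × 10^-3 × 40.00 = 0.2317 g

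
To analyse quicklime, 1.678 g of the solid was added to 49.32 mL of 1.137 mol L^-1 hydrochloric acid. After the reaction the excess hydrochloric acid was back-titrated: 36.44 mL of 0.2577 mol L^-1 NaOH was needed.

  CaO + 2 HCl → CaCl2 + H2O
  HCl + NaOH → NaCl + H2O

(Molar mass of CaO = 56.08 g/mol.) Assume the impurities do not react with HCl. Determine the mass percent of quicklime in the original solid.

n(HCl) added = 0.04932 × 1.137 = 0.05608 mol
n(NaOH) used in back-titration = 0.03644 × 0.2577 = 9.391 × 10^-3 mol
n(HCl) left over = 9.391 × 10^-3 mol (1:1 ratio)
n(HCl) consumed by analyte = 0.05608 − 9.391 × 10^-3 = 0.04669 mol
From the 1:2 ratio, n(CaO) = 1/2 × 0.04669 = 0.02334 mol
mass of CaO = 0.02334 × 56.08 = 1.309 g
% CaO = 1.309 / 1.678 × 100 = 78.01 %

78.01 %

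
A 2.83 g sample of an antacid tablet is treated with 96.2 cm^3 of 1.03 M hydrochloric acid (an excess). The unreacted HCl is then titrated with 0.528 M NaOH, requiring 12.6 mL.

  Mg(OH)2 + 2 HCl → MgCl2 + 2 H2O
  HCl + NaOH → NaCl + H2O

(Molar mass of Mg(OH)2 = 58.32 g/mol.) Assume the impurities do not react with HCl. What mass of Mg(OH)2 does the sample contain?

2.70 g

n(HCl) added = 0.0962 × 1.03 = 0.0991 mol
n(NaOH) used in back-titration = 0.0126 × 0.528 = 6.65 × 10^-3 mol
n(HCl) left over = 6.65 × 10^-3 mol (1:1 ratio)
n(HCl) consumed by analyte = 0.0991 − 6.65 × 10^-3 = 0.0924 mol
From the 1:2 ratio, n(Mg(OH)2) = 1/2 × 0.0924 = 0.0462 mol
mass of Mg(OH)2 = 0.0462 × 58.32 = 2.70 g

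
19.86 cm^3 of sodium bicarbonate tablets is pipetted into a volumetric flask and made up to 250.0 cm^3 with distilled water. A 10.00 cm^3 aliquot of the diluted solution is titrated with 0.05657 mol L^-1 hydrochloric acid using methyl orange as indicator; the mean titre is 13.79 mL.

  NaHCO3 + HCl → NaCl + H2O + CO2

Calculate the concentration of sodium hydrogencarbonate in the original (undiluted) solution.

n(HCl) = 0.01379 × 0.05657 = 7.801 × 10^-4 mol
n(NaHCO3) in the aliquot = 7.801 × 10^-4 mol (1:1 ratio)
[NaHCO3]_dilute = 7.801 × 10^-4 / 0.01000 = 0.07801 mol/L
Dilution factor = 250.0 / 19.86 = 12.59
[NaHCO3]_stock = 0.07801 × 12.59 = 0.9820 mol/L

0.9820 mol/L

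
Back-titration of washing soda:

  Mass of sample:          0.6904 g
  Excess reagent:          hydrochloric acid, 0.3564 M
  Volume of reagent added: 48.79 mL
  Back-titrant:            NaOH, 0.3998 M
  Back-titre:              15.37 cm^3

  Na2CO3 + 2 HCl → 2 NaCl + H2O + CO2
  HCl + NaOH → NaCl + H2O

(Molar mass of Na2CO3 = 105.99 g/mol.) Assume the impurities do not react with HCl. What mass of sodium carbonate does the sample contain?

0.5959 g

n(HCl) added = 0.04879 × 0.3564 = 0.01739 mol
n(NaOH) used in back-titration = 0.01537 × 0.3998 = 6.145 × 10^-3 mol
n(HCl) left over = 6.145 × 10^-3 mol (1:1 ratio)
n(HCl) consumed by analyte = 0.01739 − 6.145 × 10^-3 = 0.01124 mol
From the 1:2 ratio, n(Na2CO3) = 1/2 × 0.01124 = 5.622 × 10^-3 mol
mass of Na2CO3 = 5.622 × 10^-3 × 105.99 = 0.5959 g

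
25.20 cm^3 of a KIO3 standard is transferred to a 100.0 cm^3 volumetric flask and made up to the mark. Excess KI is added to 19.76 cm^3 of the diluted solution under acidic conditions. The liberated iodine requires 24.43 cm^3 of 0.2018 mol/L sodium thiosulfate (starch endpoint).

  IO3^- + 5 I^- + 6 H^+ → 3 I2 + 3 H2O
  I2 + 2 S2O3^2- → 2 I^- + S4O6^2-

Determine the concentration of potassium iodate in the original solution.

n(S2O3^2-) = 0.02443 × 0.2018 = 4.930 × 10^-3 mol
n(I2) = n(S2O3^2-)/2 = 2.465 × 10^-3 mol
From the 1:3 ratio, n(IO3^-) in the aliquot = 1/3 × 2.465 × 10^-3 = 8.217 × 10^-4 mol
[IO3^-]_dilute = 8.217 × 10^-4 / 0.01976 = 0.04158 mol/L
[IO3^-]_original = 0.04158 × 100.0/25.20 = 0.1650 mol/L

0.1650 mol/L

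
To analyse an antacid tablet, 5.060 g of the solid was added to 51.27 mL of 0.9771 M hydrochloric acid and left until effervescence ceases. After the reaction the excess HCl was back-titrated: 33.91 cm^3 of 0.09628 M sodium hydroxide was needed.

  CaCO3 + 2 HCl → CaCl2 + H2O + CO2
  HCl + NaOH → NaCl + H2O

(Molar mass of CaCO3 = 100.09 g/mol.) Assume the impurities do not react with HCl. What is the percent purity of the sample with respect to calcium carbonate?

n(HCl) added = 0.05127 × 0.9771 = 0.05010 mol
n(NaOH) used in back-titration = 0.03391 × 0.09628 = 3.265 × 10^-3 mol
n(HCl) left over = 3.265 × 10^-3 mol (1:1 ratio)
n(HCl) consumed by analyte = 0.05010 − 3.265 × 10^-3 = 0.04683 mol
From the 1:2 ratio, n(CaCO3) = 1/2 × 0.04683 = 0.02342 mol
mass of CaCO3 = 0.02342 × 100.09 = 2.344 g
% CaCO3 = 2.344 / 5.060 × 100 = 46.32 %

46.32 %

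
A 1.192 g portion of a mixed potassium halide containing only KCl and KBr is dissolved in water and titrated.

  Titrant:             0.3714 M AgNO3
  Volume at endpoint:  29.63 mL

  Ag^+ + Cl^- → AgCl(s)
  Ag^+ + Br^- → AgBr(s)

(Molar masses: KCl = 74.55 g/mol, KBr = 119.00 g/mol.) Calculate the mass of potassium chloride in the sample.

n(AgNO3) = 0.02963 × 0.3714 = 0.01100 mol
Let x = n(KCl), y = n(KBr).
Titrant: 1x + 1y = 0.01100;  mass: 74.55x + 119.00y = 1.192
Solving, x = 2.644 × 10^-3 mol, y = 8.360 × 10^-3 mol
mass of KCl = 2.644 × 10^-3 × 74.55 = 0.1971 g

0.1971 g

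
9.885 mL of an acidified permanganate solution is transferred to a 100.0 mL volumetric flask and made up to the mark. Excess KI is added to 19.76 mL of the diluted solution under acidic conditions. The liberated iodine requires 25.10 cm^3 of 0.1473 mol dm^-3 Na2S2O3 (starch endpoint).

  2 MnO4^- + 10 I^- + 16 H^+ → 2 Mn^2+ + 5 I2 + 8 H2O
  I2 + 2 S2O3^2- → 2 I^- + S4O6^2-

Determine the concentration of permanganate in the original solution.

n(S2O3^2-) = 0.02510 × 0.1473 = 3.697 × 10^-3 mol
n(I2) = n(S2O3^2-)/2 = 1.849 × 10^-3 mol
From the 2:5 ratio, n(MnO4^-) in the aliquot = 2/5 × 1.849 × 10^-3 = 7.394 × 10^-4 mol
[MnO4^-]_dilute = 7.394 × 10^-4 / 0.01976 = 0.03742 mol/L
[MnO4^-]_original = 0.03742 × 100.0/9.885 = 0.3786 mol/L

0.3786 mol/L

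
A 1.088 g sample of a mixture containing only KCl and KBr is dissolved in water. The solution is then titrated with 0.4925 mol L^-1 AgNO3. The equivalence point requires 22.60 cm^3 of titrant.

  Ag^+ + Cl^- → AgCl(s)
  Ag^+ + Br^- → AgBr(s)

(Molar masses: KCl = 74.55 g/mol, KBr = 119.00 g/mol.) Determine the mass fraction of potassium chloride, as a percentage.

36.46 %

n(AgNO3) = 0.02260 × 0.4925 = 0.01113 mol
Let x = n(KCl), y = n(KBr).
Titrant: 1x + 1y = 0.01113;  mass: 74.55x + 119.00y = 1.088
Solving, x = 5.321 × 10^-3 mol, y = 5.809 × 10^-3 mol
mass of KCl = 5.321 × 10^-3 × 74.55 = 0.3967 g
% KCl = 0.3967 / 1.088 × 100 = 36.46 %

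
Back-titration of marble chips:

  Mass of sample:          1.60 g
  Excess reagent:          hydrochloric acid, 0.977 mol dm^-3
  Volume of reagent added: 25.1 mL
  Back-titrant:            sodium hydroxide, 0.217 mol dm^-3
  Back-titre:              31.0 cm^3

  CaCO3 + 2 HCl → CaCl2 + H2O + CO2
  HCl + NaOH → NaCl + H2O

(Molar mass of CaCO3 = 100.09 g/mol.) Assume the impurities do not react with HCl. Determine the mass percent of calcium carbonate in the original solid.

55.7 %

n(HCl) added = 0.0251 × 0.977 = 0.0245 mol
n(NaOH) used in back-titration = 0.0310 × 0.217 = 6.73 × 10^-3 mol
n(HCl) left over = 6.73 × 10^-3 mol (1:1 ratio)
n(HCl) consumed by analyte = 0.0245 − 6.73 × 10^-3 = 0.0178 mol
From the 1:2 ratio, n(CaCO3) = 1/2 × 0.0178 = 8.90 × 10^-3 mol
mass of CaCO3 = 8.90 × 10^-3 × 100.09 = 0.891 g
% CaCO3 = 0.891 / 1.60 × 100 = 55.7 %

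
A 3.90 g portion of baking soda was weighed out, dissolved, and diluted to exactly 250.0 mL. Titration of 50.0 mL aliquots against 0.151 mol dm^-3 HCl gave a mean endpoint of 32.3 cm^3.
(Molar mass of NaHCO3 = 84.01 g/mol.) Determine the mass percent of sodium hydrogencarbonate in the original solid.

52.5 %

NaHCO3 + HCl → NaCl + H2O + CO2
n(HCl) per titration = 0.0323 × 0.151 = 4.88 × 10^-3 mol
n(NaHCO3) in each aliquot = 4.88 × 10^-3 mol (1:1 ratio)
n(NaHCO3) in the whole flask = 4.88 × 10^-3 × 250.0/50.0 = 0.0244 mol
mass of NaHCO3 = 0.0244 × 84.01 = 2.05 g
% NaHCO3 = 2.05 / 3.90 × 100 = 52.5 %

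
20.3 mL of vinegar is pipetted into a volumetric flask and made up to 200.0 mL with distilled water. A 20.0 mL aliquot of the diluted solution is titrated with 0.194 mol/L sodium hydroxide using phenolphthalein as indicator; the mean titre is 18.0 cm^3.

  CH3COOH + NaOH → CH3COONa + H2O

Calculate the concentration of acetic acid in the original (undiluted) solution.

1.72 mol/L

n(NaOH) = 0.0180 × 0.194 = 3.49 × 10^-3 mol
n(CH3COOH) in the aliquot = 3.49 × 10^-3 mol (1:1 ratio)
[CH3COOH]_dilute = 3.49 × 10^-3 / 0.0200 = 0.175 mol/L
Dilution factor = 200.0 / 20.3 = 9.852
[CH3COOH]_stock = 0.175 × 9.852 = 1.72 mol/L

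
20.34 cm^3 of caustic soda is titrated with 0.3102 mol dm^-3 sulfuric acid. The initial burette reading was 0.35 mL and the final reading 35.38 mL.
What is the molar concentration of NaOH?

1.068 mol/L

2 NaOH + H2SO4 → Na2SO4 + 2 H2O
n(H2SO4) = 0.03503 L × 0.3102 mol/L = 0.01087 mol
From the 2:1 mole ratio, n(NaOH) = 2/1 × 0.01087 = 0.02173 mol
[NaOH] = 0.02173 mol / 0.02034 L = 1.068 mol/L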